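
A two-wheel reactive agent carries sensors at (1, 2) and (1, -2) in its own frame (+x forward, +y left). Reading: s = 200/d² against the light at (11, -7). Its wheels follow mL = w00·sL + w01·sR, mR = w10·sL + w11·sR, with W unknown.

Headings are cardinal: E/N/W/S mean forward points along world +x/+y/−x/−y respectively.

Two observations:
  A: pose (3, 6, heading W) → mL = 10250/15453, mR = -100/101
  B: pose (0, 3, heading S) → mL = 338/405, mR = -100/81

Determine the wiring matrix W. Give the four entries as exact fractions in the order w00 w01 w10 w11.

obs A: pose=(3,6,W) → sL=100/101, sR=100/153, mL=10250/15453, mR=-100/101
obs B: pose=(0,3,S) → sL=100/81, sR=4/5, mL=338/405, mR=-100/81
sensor matrix S = [[100/101, 100/153], [100/81, 4/5]]; det S = -18560/1251693
solve [mL_A; mL_B] = S·[w00; w01] and [mR_A; mR_B] = S·[w10; w11]:
  w00 = 1, w01 = -1/2, w10 = -1, w11 = 0

1 -1/2 -1 0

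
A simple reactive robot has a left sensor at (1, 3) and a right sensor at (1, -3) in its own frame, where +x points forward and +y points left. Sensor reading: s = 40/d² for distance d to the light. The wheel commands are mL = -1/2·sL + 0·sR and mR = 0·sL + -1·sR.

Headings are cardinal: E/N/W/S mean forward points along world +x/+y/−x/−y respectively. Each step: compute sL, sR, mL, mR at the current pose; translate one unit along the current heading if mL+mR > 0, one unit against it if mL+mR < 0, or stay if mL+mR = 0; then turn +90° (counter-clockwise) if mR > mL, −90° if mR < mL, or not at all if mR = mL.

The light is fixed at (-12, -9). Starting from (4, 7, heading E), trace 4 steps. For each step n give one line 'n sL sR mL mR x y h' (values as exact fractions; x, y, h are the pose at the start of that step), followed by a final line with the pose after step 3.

0 4/65 20/229 -2/65 -20/229 4 7 E
1 40/549 40/369 -20/549 -40/369 3 7 S
2 5/49 10/149 -5/98 -10/149 3 8 W
3 40/493 8/137 -20/493 -8/137 4 8 N
final 4 7 E

n=0: pose=(4,7,E); sL=4/65, sR=20/229; mL=-2/65, mR=-20/229; mL+mR=-1758/14885 → advance -1; mR−mL=-842/14885 → turn -1·90°
n=1: pose=(3,7,S); sL=40/549, sR=40/369; mL=-20/549, mR=-40/369; mL+mR=-3260/22509 → advance -1; mR−mL=-180/2501 → turn -1·90°
n=2: pose=(3,8,W); sL=5/49, sR=10/149; mL=-5/98, mR=-10/149; mL+mR=-1725/14602 → advance -1; mR−mL=-235/14602 → turn -1·90°
n=3: pose=(4,8,N); sL=40/493, sR=8/137; mL=-20/493, mR=-8/137; mL+mR=-6684/67541 → advance -1; mR−mL=-1204/67541 → turn -1·90°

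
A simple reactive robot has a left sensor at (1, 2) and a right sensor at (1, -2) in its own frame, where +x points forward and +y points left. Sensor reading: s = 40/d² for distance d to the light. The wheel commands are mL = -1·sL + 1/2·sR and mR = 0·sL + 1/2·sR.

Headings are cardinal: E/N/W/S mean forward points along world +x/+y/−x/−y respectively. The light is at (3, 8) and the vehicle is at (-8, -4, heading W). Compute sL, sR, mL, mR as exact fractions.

left sensor world pos  = (-9, -6); dL² = 340
right sensor world pos = (-9, -2); dR² = 244
sL = 40/340 = 2/17
sR = 40/244 = 10/61
mL = -1·sL + 1/2·sR = -37/1037
mR = 0·sL + 1/2·sR = 5/61

2/17 10/61 -37/1037 5/61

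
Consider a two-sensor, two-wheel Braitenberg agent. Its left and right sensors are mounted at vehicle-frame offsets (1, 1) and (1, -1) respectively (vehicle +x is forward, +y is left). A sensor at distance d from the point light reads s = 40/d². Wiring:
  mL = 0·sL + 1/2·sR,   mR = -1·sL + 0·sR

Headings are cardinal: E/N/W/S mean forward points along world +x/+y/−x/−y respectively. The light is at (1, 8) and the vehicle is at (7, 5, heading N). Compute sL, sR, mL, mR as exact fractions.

40/29 40/53 20/53 -40/29

left sensor world pos  = (6, 6); dL² = 29
right sensor world pos = (8, 6); dR² = 53
sL = 40/29 = 40/29
sR = 40/53 = 40/53
mL = 0·sL + 1/2·sR = 20/53
mR = -1·sL + 0·sR = -40/29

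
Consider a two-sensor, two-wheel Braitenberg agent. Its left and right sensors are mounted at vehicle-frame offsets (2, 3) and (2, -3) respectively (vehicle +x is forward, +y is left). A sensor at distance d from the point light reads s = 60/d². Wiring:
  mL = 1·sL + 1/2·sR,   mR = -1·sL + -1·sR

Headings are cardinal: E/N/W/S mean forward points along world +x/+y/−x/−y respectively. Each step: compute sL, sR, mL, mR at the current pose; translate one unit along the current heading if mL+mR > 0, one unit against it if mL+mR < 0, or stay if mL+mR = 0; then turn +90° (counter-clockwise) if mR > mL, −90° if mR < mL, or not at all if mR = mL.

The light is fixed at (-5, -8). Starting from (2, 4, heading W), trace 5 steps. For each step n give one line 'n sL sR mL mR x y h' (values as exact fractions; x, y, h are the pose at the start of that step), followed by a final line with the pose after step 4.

0 30/53 6/25 909/1325 -1068/1325 2 4 W
1 60/221 60/317 25650/70057 -32280/70057 3 4 N
2 15/74 15/41 585/1517 -1725/3034 3 3 E
3 60/181 60/97 11250/17557 -16680/17557 2 3 S
4 30/53 6/25 909/1325 -1068/1325 2 4 W
final 3 4 N

n=0: pose=(2,4,W); sL=30/53, sR=6/25; mL=909/1325, mR=-1068/1325; mL+mR=-3/25 → advance -1; mR−mL=-1977/1325 → turn -1·90°
n=1: pose=(3,4,N); sL=60/221, sR=60/317; mL=25650/70057, mR=-32280/70057; mL+mR=-30/317 → advance -1; mR−mL=-57930/70057 → turn -1·90°
n=2: pose=(3,3,E); sL=15/74, sR=15/41; mL=585/1517, mR=-1725/3034; mL+mR=-15/82 → advance -1; mR−mL=-2895/3034 → turn -1·90°
n=3: pose=(2,3,S); sL=60/181, sR=60/97; mL=11250/17557, mR=-16680/17557; mL+mR=-30/97 → advance -1; mR−mL=-27930/17557 → turn -1·90°
n=4: pose=(2,4,W); sL=30/53, sR=6/25; mL=909/1325, mR=-1068/1325; mL+mR=-3/25 → advance -1; mR−mL=-1977/1325 → turn -1·90°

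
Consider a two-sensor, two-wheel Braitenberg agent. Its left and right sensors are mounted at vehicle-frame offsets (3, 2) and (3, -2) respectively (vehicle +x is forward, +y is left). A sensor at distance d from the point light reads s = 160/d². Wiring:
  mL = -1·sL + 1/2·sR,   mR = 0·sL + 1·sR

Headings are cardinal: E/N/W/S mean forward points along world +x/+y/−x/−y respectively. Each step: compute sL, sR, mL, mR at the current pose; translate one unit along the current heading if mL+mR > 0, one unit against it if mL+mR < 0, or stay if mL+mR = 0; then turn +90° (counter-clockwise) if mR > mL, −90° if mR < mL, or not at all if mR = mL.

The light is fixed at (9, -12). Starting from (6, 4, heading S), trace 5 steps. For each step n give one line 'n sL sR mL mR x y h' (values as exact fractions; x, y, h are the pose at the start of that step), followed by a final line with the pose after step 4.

0 16/17 80/97 -872/1649 80/97 6 4 S
1 160/289 160/169 -3920/48841 160/169 6 3 E
2 8/17 40/81 -308/1377 40/81 7 3 N
3 160/221 160/349 -38160/77129 160/349 7 4 W
4 16/17 80/89 -744/1513 80/89 8 4 S
final 8 3 E

n=0: pose=(6,4,S); sL=16/17, sR=80/97; mL=-872/1649, mR=80/97; mL+mR=488/1649 → advance +1; mR−mL=2232/1649 → turn +1·90°
n=1: pose=(6,3,E); sL=160/289, sR=160/169; mL=-3920/48841, mR=160/169; mL+mR=42320/48841 → advance +1; mR−mL=50160/48841 → turn +1·90°
n=2: pose=(7,3,N); sL=8/17, sR=40/81; mL=-308/1377, mR=40/81; mL+mR=124/459 → advance +1; mR−mL=988/1377 → turn +1·90°
n=3: pose=(7,4,W); sL=160/221, sR=160/349; mL=-38160/77129, mR=160/349; mL+mR=-2800/77129 → advance -1; mR−mL=73520/77129 → turn +1·90°
n=4: pose=(8,4,S); sL=16/17, sR=80/89; mL=-744/1513, mR=80/89; mL+mR=616/1513 → advance +1; mR−mL=2104/1513 → turn +1·90°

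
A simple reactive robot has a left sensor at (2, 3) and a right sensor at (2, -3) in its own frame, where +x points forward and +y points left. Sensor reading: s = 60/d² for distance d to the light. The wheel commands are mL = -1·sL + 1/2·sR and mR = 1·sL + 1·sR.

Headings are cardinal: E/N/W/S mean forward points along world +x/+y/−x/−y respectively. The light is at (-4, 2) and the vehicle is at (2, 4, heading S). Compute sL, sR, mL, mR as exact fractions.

20/27 20/3 70/27 200/27

left sensor world pos  = (5, 2); dL² = 81
right sensor world pos = (-1, 2); dR² = 9
sL = 60/81 = 20/27
sR = 60/9 = 20/3
mL = -1·sL + 1/2·sR = 70/27
mR = 1·sL + 1·sR = 200/27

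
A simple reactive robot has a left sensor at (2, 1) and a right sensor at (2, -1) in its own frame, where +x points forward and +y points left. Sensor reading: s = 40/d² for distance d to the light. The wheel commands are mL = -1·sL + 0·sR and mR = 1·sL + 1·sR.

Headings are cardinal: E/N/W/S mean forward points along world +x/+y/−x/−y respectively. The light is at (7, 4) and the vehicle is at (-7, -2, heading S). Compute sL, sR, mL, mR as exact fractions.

left sensor world pos  = (-6, -4); dL² = 233
right sensor world pos = (-8, -4); dR² = 289
sL = 40/233 = 40/233
sR = 40/289 = 40/289
mL = -1·sL + 0·sR = -40/233
mR = 1·sL + 1·sR = 20880/67337

40/233 40/289 -40/233 20880/67337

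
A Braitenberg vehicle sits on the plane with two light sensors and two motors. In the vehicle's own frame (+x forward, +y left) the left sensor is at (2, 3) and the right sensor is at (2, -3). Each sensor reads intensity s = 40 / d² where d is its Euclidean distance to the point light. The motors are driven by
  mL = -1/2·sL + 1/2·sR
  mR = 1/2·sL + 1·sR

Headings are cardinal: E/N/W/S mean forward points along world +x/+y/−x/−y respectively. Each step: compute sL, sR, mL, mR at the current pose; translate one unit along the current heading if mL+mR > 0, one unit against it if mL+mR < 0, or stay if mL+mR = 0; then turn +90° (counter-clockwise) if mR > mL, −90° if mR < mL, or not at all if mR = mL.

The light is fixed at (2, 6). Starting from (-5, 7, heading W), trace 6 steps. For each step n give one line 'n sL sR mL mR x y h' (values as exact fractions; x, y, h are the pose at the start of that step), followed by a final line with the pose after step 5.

n=0: pose=(-5,7,W); sL=8/17, sR=40/97; mL=-48/1649, mR=1068/1649; mL+mR=60/97 → advance +1; mR−mL=1116/1649 → turn +1·90°
n=1: pose=(-6,7,S); sL=20/13, sR=20/61; mL=-480/793, mR=870/793; mL+mR=30/61 → advance +1; mR−mL=1350/793 → turn +1·90°
n=2: pose=(-6,6,E); sL=8/9, sR=8/9; mL=0, mR=4/3; mL+mR=4/3 → advance +1; mR−mL=4/3 → turn +1·90°
n=3: pose=(-5,6,N); sL=5/13, sR=2; mL=21/26, mR=57/26; mL+mR=3 → advance +1; mR−mL=18/13 → turn +1·90°
n=4: pose=(-5,7,W); sL=8/17, sR=40/97; mL=-48/1649, mR=1068/1649; mL+mR=60/97 → advance +1; mR−mL=1116/1649 → turn +1·90°
n=5: pose=(-6,7,S); sL=20/13, sR=20/61; mL=-480/793, mR=870/793; mL+mR=30/61 → advance +1; mR−mL=1350/793 → turn +1·90°

0 8/17 40/97 -48/1649 1068/1649 -5 7 W
1 20/13 20/61 -480/793 870/793 -6 7 S
2 8/9 8/9 0 4/3 -6 6 E
3 5/13 2 21/26 57/26 -5 6 N
4 8/17 40/97 -48/1649 1068/1649 -5 7 W
5 20/13 20/61 -480/793 870/793 -6 7 S
final -6 6 E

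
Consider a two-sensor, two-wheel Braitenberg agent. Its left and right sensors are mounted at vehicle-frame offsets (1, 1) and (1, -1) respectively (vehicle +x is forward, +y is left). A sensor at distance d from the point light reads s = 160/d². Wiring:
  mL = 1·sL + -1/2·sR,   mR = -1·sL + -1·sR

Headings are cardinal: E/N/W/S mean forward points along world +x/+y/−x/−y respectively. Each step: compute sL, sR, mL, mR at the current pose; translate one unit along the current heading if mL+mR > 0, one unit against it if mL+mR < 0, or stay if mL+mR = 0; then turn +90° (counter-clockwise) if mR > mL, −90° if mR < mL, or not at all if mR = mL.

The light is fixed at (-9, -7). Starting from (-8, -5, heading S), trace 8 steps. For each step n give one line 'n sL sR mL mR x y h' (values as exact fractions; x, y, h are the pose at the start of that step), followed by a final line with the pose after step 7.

n=0: pose=(-8,-5,S); sL=32, sR=160; mL=-48, mR=-192; mL+mR=-240 → advance -1; mR−mL=-144 → turn -1·90°
n=1: pose=(-8,-4,W); sL=40, sR=10; mL=35, mR=-50; mL+mR=-15 → advance -1; mR−mL=-85 → turn -1·90°
n=2: pose=(-7,-4,N); sL=160/17, sR=32/5; mL=528/85, mR=-1344/85; mL+mR=-48/5 → advance -1; mR−mL=-1872/85 → turn -1·90°
n=3: pose=(-7,-5,E); sL=80/9, sR=16; mL=8/9, mR=-224/9; mL+mR=-24 → advance -1; mR−mL=-232/9 → turn -1·90°
n=4: pose=(-8,-5,S); sL=32, sR=160; mL=-48, mR=-192; mL+mR=-240 → advance -1; mR−mL=-144 → turn -1·90°
n=5: pose=(-8,-4,W); sL=40, sR=10; mL=35, mR=-50; mL+mR=-15 → advance -1; mR−mL=-85 → turn -1·90°
n=6: pose=(-7,-4,N); sL=160/17, sR=32/5; mL=528/85, mR=-1344/85; mL+mR=-48/5 → advance -1; mR−mL=-1872/85 → turn -1·90°
n=7: pose=(-7,-5,E); sL=80/9, sR=16; mL=8/9, mR=-224/9; mL+mR=-24 → advance -1; mR−mL=-232/9 → turn -1·90°

0 32 160 -48 -192 -8 -5 S
1 40 10 35 -50 -8 -4 W
2 160/17 32/5 528/85 -1344/85 -7 -4 N
3 80/9 16 8/9 -224/9 -7 -5 E
4 32 160 -48 -192 -8 -5 S
5 40 10 35 -50 -8 -4 W
6 160/17 32/5 528/85 -1344/85 -7 -4 N
7 80/9 16 8/9 -224/9 -7 -5 E
final -8 -5 S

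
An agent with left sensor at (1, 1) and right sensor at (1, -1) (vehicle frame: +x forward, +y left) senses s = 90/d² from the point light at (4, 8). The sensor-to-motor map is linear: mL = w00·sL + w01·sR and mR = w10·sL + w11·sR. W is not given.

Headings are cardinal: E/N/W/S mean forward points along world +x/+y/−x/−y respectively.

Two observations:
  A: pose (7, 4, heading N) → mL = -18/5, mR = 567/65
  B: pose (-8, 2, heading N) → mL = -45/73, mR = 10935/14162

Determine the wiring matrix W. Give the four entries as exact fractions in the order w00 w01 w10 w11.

obs A: pose=(7,4,N) → sL=90/13, sR=18/5, mL=-18/5, mR=567/65
obs B: pose=(-8,2,N) → sL=45/97, sR=45/73, mL=-45/73, mR=10935/14162
sensor matrix S = [[90/13, 18/5], [45/97, 45/73]]; det S = 239112/92053
solve [mL_A; mL_B] = S·[w00; w01] and [mR_A; mR_B] = S·[w10; w11]:
  w00 = 0, w01 = -1, w10 = 1, w11 = 1/2

0 -1 1 1/2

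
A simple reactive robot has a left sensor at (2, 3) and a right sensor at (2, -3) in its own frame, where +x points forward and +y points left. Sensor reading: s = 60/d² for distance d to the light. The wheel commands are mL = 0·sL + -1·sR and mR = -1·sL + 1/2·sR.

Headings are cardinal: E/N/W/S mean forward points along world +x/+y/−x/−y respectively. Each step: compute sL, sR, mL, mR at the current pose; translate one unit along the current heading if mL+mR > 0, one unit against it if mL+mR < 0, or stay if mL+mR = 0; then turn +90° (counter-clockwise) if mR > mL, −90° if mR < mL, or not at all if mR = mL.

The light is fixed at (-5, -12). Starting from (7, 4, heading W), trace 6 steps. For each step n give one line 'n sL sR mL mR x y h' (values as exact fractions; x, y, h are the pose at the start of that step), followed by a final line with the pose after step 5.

0 60/269 60/461 -60/461 -19590/124009 7 4 W
1 15/106 3/29 -3/29 -138/1537 8 4 N
2 12/53 12/89 -12/89 -750/4717 8 3 W
3 6/41 30/289 -30/289 -1119/11849 9 3 N
4 12/53 60/433 -60/433 -3606/22949 9 2 W
5 3/20 3/29 -3/29 -57/580 10 2 N
final 10 1 W

n=0: pose=(7,4,W); sL=60/269, sR=60/461; mL=-60/461, mR=-19590/124009; mL+mR=-35730/124009 → advance -1; mR−mL=-3450/124009 → turn -1·90°
n=1: pose=(8,4,N); sL=15/106, sR=3/29; mL=-3/29, mR=-138/1537; mL+mR=-297/1537 → advance -1; mR−mL=21/1537 → turn +1·90°
n=2: pose=(8,3,W); sL=12/53, sR=12/89; mL=-12/89, mR=-750/4717; mL+mR=-1386/4717 → advance -1; mR−mL=-114/4717 → turn -1·90°
n=3: pose=(9,3,N); sL=6/41, sR=30/289; mL=-30/289, mR=-1119/11849; mL+mR=-2349/11849 → advance -1; mR−mL=111/11849 → turn +1·90°
n=4: pose=(9,2,W); sL=12/53, sR=60/433; mL=-60/433, mR=-3606/22949; mL+mR=-6786/22949 → advance -1; mR−mL=-426/22949 → turn -1·90°
n=5: pose=(10,2,N); sL=3/20, sR=3/29; mL=-3/29, mR=-57/580; mL+mR=-117/580 → advance -1; mR−mL=3/580 → turn +1·90°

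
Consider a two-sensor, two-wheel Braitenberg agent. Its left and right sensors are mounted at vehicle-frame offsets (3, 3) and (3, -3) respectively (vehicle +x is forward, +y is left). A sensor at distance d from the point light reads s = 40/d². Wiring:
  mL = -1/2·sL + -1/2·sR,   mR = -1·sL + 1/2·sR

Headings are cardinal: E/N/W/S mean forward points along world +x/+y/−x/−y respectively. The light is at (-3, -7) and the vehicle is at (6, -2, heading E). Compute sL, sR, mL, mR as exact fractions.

left sensor world pos  = (9, 1); dL² = 208
right sensor world pos = (9, -5); dR² = 148
sL = 40/208 = 5/26
sR = 40/148 = 10/37
mL = -1/2·sL + -1/2·sR = -445/1924
mR = -1·sL + 1/2·sR = -55/962

5/26 10/37 -445/1924 -55/962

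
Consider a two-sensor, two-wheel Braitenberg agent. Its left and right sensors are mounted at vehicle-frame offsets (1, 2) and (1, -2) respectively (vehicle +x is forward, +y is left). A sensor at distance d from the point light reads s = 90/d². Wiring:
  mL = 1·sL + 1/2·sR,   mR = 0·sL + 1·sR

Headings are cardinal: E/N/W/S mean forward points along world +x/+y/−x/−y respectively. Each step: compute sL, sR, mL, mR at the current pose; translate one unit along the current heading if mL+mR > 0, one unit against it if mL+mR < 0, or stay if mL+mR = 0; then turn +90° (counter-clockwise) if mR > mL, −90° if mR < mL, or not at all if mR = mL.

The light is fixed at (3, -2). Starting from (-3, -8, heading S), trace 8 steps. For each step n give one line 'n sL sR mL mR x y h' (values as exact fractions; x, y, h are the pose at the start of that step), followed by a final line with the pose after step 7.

n=0: pose=(-3,-8,S); sL=18/13, sR=90/113; mL=2619/1469, mR=90/113; mL+mR=3789/1469 → advance +1; mR−mL=-1449/1469 → turn -1·90°
n=1: pose=(-3,-9,W); sL=9/13, sR=45/37; mL=1251/962, mR=45/37; mL+mR=2421/962 → advance +1; mR−mL=-81/962 → turn -1·90°
n=2: pose=(-4,-9,N); sL=10/13, sR=90/61; mL=1195/793, mR=90/61; mL+mR=2365/793 → advance +1; mR−mL=-25/793 → turn -1·90°
n=3: pose=(-4,-8,E); sL=45/26, sR=9/10; mL=567/260, mR=9/10; mL+mR=801/260 → advance +1; mR−mL=-333/260 → turn -1·90°
n=4: pose=(-3,-8,S); sL=18/13, sR=90/113; mL=2619/1469, mR=90/113; mL+mR=3789/1469 → advance +1; mR−mL=-1449/1469 → turn -1·90°
n=5: pose=(-3,-9,W); sL=9/13, sR=45/37; mL=1251/962, mR=45/37; mL+mR=2421/962 → advance +1; mR−mL=-81/962 → turn -1·90°
n=6: pose=(-4,-9,N); sL=10/13, sR=90/61; mL=1195/793, mR=90/61; mL+mR=2365/793 → advance +1; mR−mL=-25/793 → turn -1·90°
n=7: pose=(-4,-8,E); sL=45/26, sR=9/10; mL=567/260, mR=9/10; mL+mR=801/260 → advance +1; mR−mL=-333/260 → turn -1·90°

0 18/13 90/113 2619/1469 90/113 -3 -8 S
1 9/13 45/37 1251/962 45/37 -3 -9 W
2 10/13 90/61 1195/793 90/61 -4 -9 N
3 45/26 9/10 567/260 9/10 -4 -8 E
4 18/13 90/113 2619/1469 90/113 -3 -8 S
5 9/13 45/37 1251/962 45/37 -3 -9 W
6 10/13 90/61 1195/793 90/61 -4 -9 N
7 45/26 9/10 567/260 9/10 -4 -8 E
final -3 -8 S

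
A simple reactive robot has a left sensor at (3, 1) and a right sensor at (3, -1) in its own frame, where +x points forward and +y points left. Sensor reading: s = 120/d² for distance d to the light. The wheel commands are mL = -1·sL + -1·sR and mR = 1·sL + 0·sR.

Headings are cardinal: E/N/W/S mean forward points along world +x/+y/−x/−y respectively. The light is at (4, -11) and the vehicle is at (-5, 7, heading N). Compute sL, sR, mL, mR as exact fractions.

left sensor world pos  = (-6, 10); dL² = 541
right sensor world pos = (-4, 10); dR² = 505
sL = 120/541 = 120/541
sR = 120/505 = 24/101
mL = -1·sL + -1·sR = -25104/54641
mR = 1·sL + 0·sR = 120/541

120/541 24/101 -25104/54641 120/541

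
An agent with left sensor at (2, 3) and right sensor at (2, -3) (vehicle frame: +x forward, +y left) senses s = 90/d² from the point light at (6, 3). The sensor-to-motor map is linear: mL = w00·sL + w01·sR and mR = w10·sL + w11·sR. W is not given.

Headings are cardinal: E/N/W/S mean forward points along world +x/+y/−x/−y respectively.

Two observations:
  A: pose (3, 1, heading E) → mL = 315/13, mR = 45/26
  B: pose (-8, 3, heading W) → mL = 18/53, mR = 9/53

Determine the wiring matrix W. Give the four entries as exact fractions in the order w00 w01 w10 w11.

1/2 1/2 0 1/2

obs A: pose=(3,1,E) → sL=45, sR=45/13, mL=315/13, mR=45/26
obs B: pose=(-8,3,W) → sL=18/53, sR=18/53, mL=18/53, mR=9/53
sensor matrix S = [[45, 45/13], [18/53, 18/53]]; det S = 9720/689
solve [mL_A; mL_B] = S·[w00; w01] and [mR_A; mR_B] = S·[w10; w11]:
  w00 = 1/2, w01 = 1/2, w10 = 0, w11 = 1/2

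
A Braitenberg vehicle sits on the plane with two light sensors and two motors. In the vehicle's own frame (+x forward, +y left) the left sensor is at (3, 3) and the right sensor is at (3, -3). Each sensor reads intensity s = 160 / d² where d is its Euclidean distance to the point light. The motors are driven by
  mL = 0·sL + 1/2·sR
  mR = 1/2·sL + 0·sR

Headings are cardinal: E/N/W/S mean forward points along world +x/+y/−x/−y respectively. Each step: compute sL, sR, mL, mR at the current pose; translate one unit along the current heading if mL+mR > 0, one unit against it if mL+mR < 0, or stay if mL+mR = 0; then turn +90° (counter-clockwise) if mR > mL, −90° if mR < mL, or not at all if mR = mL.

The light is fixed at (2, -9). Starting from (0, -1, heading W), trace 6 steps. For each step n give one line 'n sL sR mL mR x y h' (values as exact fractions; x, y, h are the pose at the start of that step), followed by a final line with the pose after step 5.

n=0: pose=(0,-1,W); sL=16/5, sR=80/73; mL=40/73, mR=8/5; mL+mR=784/365 → advance +1; mR−mL=384/365 → turn +1·90°
n=1: pose=(-1,-1,S); sL=32/5, sR=160/61; mL=80/61, mR=16/5; mL+mR=1376/305 → advance +1; mR−mL=576/305 → turn +1·90°
n=2: pose=(-1,-2,E); sL=8/5, sR=10; mL=5, mR=4/5; mL+mR=29/5 → advance +1; mR−mL=-21/5 → turn -1·90°
n=3: pose=(0,-2,S); sL=160/17, sR=160/41; mL=80/41, mR=80/17; mL+mR=4640/697 → advance +1; mR−mL=1920/697 → turn +1·90°
n=4: pose=(0,-3,E); sL=80/41, sR=16; mL=8, mR=40/41; mL+mR=368/41 → advance +1; mR−mL=-288/41 → turn -1·90°
n=5: pose=(1,-3,S); sL=160/13, sR=32/5; mL=16/5, mR=80/13; mL+mR=608/65 → advance +1; mR−mL=192/65 → turn +1·90°

0 16/5 80/73 40/73 8/5 0 -1 W
1 32/5 160/61 80/61 16/5 -1 -1 S
2 8/5 10 5 4/5 -1 -2 E
3 160/17 160/41 80/41 80/17 0 -2 S
4 80/41 16 8 40/41 0 -3 E
5 160/13 32/5 16/5 80/13 1 -3 S
final 1 -4 E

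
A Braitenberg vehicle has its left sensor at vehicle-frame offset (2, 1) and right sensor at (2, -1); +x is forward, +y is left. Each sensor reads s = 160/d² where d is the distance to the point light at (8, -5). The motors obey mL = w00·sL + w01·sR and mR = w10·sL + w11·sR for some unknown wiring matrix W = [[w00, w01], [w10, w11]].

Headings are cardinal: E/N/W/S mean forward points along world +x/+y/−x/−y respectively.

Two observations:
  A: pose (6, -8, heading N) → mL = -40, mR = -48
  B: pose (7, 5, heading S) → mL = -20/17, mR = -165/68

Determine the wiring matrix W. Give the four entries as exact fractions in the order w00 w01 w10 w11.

0 -1/2 -1/2 -1/2

obs A: pose=(6,-8,N) → sL=16, sR=80, mL=-40, mR=-48
obs B: pose=(7,5,S) → sL=5/2, sR=40/17, mL=-20/17, mR=-165/68
sensor matrix S = [[16, 80], [5/2, 40/17]]; det S = -2760/17
solve [mL_A; mL_B] = S·[w00; w01] and [mR_A; mR_B] = S·[w10; w11]:
  w00 = 0, w01 = -1/2, w10 = -1/2, w11 = -1/2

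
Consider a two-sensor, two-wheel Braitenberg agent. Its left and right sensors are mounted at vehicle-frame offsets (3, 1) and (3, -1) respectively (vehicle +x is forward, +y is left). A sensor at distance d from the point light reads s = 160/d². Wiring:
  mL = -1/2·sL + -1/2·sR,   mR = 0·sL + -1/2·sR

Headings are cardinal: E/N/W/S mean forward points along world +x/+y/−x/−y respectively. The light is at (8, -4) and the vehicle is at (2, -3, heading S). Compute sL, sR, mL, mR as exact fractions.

left sensor world pos  = (3, -6); dL² = 29
right sensor world pos = (1, -6); dR² = 53
sL = 160/29 = 160/29
sR = 160/53 = 160/53
mL = -1/2·sL + -1/2·sR = -6560/1537
mR = 0·sL + -1/2·sR = -80/53

160/29 160/53 -6560/1537 -80/53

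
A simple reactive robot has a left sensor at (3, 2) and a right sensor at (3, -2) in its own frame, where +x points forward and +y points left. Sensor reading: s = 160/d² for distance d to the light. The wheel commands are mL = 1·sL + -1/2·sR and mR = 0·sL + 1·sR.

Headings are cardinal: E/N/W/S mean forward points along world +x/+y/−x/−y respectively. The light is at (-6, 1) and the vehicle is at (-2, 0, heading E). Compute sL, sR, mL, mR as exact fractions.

left sensor world pos  = (1, 2); dL² = 50
right sensor world pos = (1, -2); dR² = 58
sL = 160/50 = 16/5
sR = 160/58 = 80/29
mL = 1·sL + -1/2·sR = 264/145
mR = 0·sL + 1·sR = 80/29

16/5 80/29 264/145 80/29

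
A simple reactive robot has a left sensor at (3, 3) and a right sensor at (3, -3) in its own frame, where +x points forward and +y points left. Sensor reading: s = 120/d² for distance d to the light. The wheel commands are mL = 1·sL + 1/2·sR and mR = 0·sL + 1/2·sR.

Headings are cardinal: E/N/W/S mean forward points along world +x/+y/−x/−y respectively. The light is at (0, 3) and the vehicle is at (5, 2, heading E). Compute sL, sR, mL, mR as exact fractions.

30/17 3/2 171/68 3/4

left sensor world pos  = (8, 5); dL² = 68
right sensor world pos = (8, -1); dR² = 80
sL = 120/68 = 30/17
sR = 120/80 = 3/2
mL = 1·sL + 1/2·sR = 171/68
mR = 0·sL + 1/2·sR = 3/4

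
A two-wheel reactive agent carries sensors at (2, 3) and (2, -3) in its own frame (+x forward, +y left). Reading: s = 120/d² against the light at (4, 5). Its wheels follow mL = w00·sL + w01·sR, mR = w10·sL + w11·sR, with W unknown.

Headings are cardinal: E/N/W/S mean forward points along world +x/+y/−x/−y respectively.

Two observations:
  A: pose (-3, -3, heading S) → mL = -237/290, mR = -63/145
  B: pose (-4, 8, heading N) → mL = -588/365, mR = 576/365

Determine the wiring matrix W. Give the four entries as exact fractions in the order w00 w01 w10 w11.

obs A: pose=(-3,-3,S) → sL=30/29, sR=3/5, mL=-237/290, mR=-63/145
obs B: pose=(-4,8,N) → sL=60/73, sR=12/5, mL=-588/365, mR=576/365
sensor matrix S = [[30/29, 3/5], [60/73, 12/5]]; det S = 4212/2117
solve [mL_A; mL_B] = S·[w00; w01] and [mR_A; mR_B] = S·[w10; w11]:
  w00 = -1/2, w01 = -1/2, w10 = -1, w11 = 1

-1/2 -1/2 -1 1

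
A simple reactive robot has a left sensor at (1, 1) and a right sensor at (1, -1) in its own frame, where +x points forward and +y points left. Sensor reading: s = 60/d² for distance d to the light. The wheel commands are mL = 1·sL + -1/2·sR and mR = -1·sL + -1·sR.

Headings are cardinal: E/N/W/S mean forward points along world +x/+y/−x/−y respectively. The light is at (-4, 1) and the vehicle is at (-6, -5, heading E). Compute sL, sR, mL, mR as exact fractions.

30/13 6/5 111/65 -228/65

left sensor world pos  = (-5, -4); dL² = 26
right sensor world pos = (-5, -6); dR² = 50
sL = 60/26 = 30/13
sR = 60/50 = 6/5
mL = 1·sL + -1/2·sR = 111/65
mR = -1·sL + -1·sR = -228/65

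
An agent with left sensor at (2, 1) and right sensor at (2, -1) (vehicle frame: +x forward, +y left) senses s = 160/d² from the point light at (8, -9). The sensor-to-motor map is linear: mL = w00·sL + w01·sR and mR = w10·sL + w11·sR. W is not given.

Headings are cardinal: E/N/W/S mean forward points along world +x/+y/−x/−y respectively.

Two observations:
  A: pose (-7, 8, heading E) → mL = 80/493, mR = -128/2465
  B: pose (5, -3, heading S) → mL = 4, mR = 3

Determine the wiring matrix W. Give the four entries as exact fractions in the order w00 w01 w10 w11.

obs A: pose=(-7,8,E) → sL=160/493, sR=32/85, mL=80/493, mR=-128/2465
obs B: pose=(5,-3,S) → sL=8, sR=5, mL=4, mR=3
sensor matrix S = [[160/493, 32/85], [8, 5]]; det S = -3424/2465
solve [mL_A; mL_B] = S·[w00; w01] and [mR_A; mR_B] = S·[w10; w11]:
  w00 = 1/2, w01 = 0, w10 = 1, w11 = -1

1/2 0 1 -1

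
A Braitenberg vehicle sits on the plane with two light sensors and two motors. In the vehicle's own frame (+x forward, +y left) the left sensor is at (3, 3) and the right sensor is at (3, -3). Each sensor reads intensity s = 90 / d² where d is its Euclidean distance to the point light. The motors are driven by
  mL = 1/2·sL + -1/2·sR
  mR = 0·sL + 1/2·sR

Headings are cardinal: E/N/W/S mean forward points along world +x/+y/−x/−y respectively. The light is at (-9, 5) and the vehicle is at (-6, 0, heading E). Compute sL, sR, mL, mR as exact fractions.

9/4 9/10 27/40 9/20

left sensor world pos  = (-3, 3); dL² = 40
right sensor world pos = (-3, -3); dR² = 100
sL = 90/40 = 9/4
sR = 90/100 = 9/10
mL = 1/2·sL + -1/2·sR = 27/40
mR = 0·sL + 1/2·sR = 9/20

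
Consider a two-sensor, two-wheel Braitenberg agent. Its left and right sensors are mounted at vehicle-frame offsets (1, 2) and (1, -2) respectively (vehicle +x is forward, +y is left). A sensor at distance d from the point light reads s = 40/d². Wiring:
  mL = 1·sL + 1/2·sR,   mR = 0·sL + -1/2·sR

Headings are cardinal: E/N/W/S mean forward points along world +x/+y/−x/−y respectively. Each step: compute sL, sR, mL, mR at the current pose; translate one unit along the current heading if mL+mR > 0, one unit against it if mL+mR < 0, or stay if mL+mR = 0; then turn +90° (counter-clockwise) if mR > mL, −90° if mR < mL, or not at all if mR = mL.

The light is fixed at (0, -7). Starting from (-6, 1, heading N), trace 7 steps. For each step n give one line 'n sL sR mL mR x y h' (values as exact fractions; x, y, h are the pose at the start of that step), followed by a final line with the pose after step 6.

0 8/29 40/97 1356/2813 -20/97 -6 1 N
1 20/73 20/37 1470/2701 -10/37 -6 2 E
2 40/73 40/113 5980/8249 -20/113 -5 2 S
3 5/9 5/17 215/306 -5/34 -5 1 W
4 8/29 40/97 1356/2813 -20/97 -6 1 N
5 20/73 20/37 1470/2701 -10/37 -6 2 E
6 40/73 40/113 5980/8249 -20/113 -5 2 S
final -5 1 W

n=0: pose=(-6,1,N); sL=8/29, sR=40/97; mL=1356/2813, mR=-20/97; mL+mR=8/29 → advance +1; mR−mL=-1936/2813 → turn -1·90°
n=1: pose=(-6,2,E); sL=20/73, sR=20/37; mL=1470/2701, mR=-10/37; mL+mR=20/73 → advance +1; mR−mL=-2200/2701 → turn -1·90°
n=2: pose=(-5,2,S); sL=40/73, sR=40/113; mL=5980/8249, mR=-20/113; mL+mR=40/73 → advance +1; mR−mL=-7440/8249 → turn -1·90°
n=3: pose=(-5,1,W); sL=5/9, sR=5/17; mL=215/306, mR=-5/34; mL+mR=5/9 → advance +1; mR−mL=-130/153 → turn -1·90°
n=4: pose=(-6,1,N); sL=8/29, sR=40/97; mL=1356/2813, mR=-20/97; mL+mR=8/29 → advance +1; mR−mL=-1936/2813 → turn -1·90°
n=5: pose=(-6,2,E); sL=20/73, sR=20/37; mL=1470/2701, mR=-10/37; mL+mR=20/73 → advance +1; mR−mL=-2200/2701 → turn -1·90°
n=6: pose=(-5,2,S); sL=40/73, sR=40/113; mL=5980/8249, mR=-20/113; mL+mR=40/73 → advance +1; mR−mL=-7440/8249 → turn -1·90°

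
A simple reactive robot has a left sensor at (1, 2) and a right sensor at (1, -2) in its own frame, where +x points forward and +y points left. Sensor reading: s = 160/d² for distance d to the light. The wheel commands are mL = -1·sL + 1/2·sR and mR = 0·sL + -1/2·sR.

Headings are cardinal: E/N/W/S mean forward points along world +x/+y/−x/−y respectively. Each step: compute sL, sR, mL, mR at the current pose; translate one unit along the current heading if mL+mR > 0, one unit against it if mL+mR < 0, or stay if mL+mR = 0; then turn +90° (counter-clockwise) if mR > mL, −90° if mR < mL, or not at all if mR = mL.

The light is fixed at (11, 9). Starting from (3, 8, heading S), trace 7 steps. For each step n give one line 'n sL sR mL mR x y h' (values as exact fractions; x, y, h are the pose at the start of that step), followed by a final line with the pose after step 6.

n=0: pose=(3,8,S); sL=4, sR=20/13; mL=-42/13, mR=-10/13; mL+mR=-4 → advance -1; mR−mL=32/13 → turn +1·90°
n=1: pose=(3,9,E); sL=160/53, sR=160/53; mL=-80/53, mR=-80/53; mL+mR=-160/53 → advance -1; mR−mL=0 → turn +0·90°
n=2: pose=(2,9,E); sL=40/17, sR=40/17; mL=-20/17, mR=-20/17; mL+mR=-40/17 → advance -1; mR−mL=0 → turn +0·90°
n=3: pose=(1,9,E); sL=32/17, sR=32/17; mL=-16/17, mR=-16/17; mL+mR=-32/17 → advance -1; mR−mL=0 → turn +0·90°
n=4: pose=(0,9,E); sL=20/13, sR=20/13; mL=-10/13, mR=-10/13; mL+mR=-20/13 → advance -1; mR−mL=0 → turn +0·90°
n=5: pose=(-1,9,E); sL=32/25, sR=32/25; mL=-16/25, mR=-16/25; mL+mR=-32/25 → advance -1; mR−mL=0 → turn +0·90°
n=6: pose=(-2,9,E); sL=40/37, sR=40/37; mL=-20/37, mR=-20/37; mL+mR=-40/37 → advance -1; mR−mL=0 → turn +0·90°

0 4 20/13 -42/13 -10/13 3 8 S
1 160/53 160/53 -80/53 -80/53 3 9 E
2 40/17 40/17 -20/17 -20/17 2 9 E
3 32/17 32/17 -16/17 -16/17 1 9 E
4 20/13 20/13 -10/13 -10/13 0 9 E
5 32/25 32/25 -16/25 -16/25 -1 9 E
6 40/37 40/37 -20/37 -20/37 -2 9 E
final -3 9 E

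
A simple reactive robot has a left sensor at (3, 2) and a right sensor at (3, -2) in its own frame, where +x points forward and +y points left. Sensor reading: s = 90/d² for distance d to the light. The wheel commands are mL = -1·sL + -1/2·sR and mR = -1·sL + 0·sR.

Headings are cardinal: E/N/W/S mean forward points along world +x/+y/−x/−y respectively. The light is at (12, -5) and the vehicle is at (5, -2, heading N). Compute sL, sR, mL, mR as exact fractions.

10/13 90/61 -1195/793 -10/13

left sensor world pos  = (3, 1); dL² = 117
right sensor world pos = (7, 1); dR² = 61
sL = 90/117 = 10/13
sR = 90/61 = 90/61
mL = -1·sL + -1/2·sR = -1195/793
mR = -1·sL + 0·sR = -10/13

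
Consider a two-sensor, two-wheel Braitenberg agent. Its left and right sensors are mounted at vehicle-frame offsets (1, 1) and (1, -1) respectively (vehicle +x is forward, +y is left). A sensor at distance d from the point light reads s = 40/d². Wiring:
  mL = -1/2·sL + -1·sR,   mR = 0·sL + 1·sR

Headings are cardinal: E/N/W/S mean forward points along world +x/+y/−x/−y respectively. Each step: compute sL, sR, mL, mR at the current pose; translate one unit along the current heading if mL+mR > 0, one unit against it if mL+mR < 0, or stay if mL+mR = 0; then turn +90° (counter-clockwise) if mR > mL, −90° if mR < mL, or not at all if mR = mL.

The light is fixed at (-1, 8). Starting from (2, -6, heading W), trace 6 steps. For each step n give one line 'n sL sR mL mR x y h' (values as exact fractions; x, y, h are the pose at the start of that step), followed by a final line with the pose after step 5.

n=0: pose=(2,-6,W); sL=40/229, sR=40/173; mL=-12620/39617, mR=40/173; mL+mR=-20/229 → advance -1; mR−mL=21780/39617 → turn +1·90°
n=1: pose=(3,-6,S); sL=4/25, sR=20/117; mL=-734/2925, mR=20/117; mL+mR=-2/25 → advance -1; mR−mL=1234/2925 → turn +1·90°
n=2: pose=(3,-5,E); sL=40/169, sR=40/221; mL=-860/2873, mR=40/221; mL+mR=-20/169 → advance -1; mR−mL=1380/2873 → turn +1·90°
n=3: pose=(2,-5,N); sL=10/37, sR=1/4; mL=-57/148, mR=1/4; mL+mR=-5/37 → advance -1; mR−mL=47/74 → turn +1·90°
n=4: pose=(2,-6,W); sL=40/229, sR=40/173; mL=-12620/39617, mR=40/173; mL+mR=-20/229 → advance -1; mR−mL=21780/39617 → turn +1·90°
n=5: pose=(3,-6,S); sL=4/25, sR=20/117; mL=-734/2925, mR=20/117; mL+mR=-2/25 → advance -1; mR−mL=1234/2925 → turn +1·90°

0 40/229 40/173 -12620/39617 40/173 2 -6 W
1 4/25 20/117 -734/2925 20/117 3 -6 S
2 40/169 40/221 -860/2873 40/221 3 -5 E
3 10/37 1/4 -57/148 1/4 2 -5 N
4 40/229 40/173 -12620/39617 40/173 2 -6 W
5 4/25 20/117 -734/2925 20/117 3 -6 S
final 3 -5 E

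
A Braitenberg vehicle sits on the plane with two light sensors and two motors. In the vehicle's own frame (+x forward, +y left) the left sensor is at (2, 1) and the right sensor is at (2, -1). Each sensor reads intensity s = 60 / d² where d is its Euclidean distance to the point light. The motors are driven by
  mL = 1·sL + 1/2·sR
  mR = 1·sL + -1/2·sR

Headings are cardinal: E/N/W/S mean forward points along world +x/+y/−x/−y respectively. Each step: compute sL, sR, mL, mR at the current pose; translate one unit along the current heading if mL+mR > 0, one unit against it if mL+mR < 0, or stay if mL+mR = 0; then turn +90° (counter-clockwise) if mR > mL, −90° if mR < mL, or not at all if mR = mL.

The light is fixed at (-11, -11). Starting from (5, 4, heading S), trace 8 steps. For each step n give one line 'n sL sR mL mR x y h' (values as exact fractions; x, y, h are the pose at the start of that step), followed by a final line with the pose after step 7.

0 30/229 30/197 9345/45113 2475/45113 5 4 S
1 12/73 60/421 7242/30733 2862/30733 5 3 W
2 15/113 15/128 5535/28928 2145/28928 4 3 N
3 12/109 12/97 1818/10573 510/10573 4 4 E
4 30/229 30/197 9345/45113 2475/45113 5 4 S
5 12/73 60/421 7242/30733 2862/30733 5 3 W
6 15/113 15/128 5535/28928 2145/28928 4 3 N
7 12/109 12/97 1818/10573 510/10573 4 4 E
final 5 4 S

n=0: pose=(5,4,S); sL=30/229, sR=30/197; mL=9345/45113, mR=2475/45113; mL+mR=60/229 → advance +1; mR−mL=-30/197 → turn -1·90°
n=1: pose=(5,3,W); sL=12/73, sR=60/421; mL=7242/30733, mR=2862/30733; mL+mR=24/73 → advance +1; mR−mL=-60/421 → turn -1·90°
n=2: pose=(4,3,N); sL=15/113, sR=15/128; mL=5535/28928, mR=2145/28928; mL+mR=30/113 → advance +1; mR−mL=-15/128 → turn -1·90°
n=3: pose=(4,4,E); sL=12/109, sR=12/97; mL=1818/10573, mR=510/10573; mL+mR=24/109 → advance +1; mR−mL=-12/97 → turn -1·90°
n=4: pose=(5,4,S); sL=30/229, sR=30/197; mL=9345/45113, mR=2475/45113; mL+mR=60/229 → advance +1; mR−mL=-30/197 → turn -1·90°
n=5: pose=(5,3,W); sL=12/73, sR=60/421; mL=7242/30733, mR=2862/30733; mL+mR=24/73 → advance +1; mR−mL=-60/421 → turn -1·90°
n=6: pose=(4,3,N); sL=15/113, sR=15/128; mL=5535/28928, mR=2145/28928; mL+mR=30/113 → advance +1; mR−mL=-15/128 → turn -1·90°
n=7: pose=(4,4,E); sL=12/109, sR=12/97; mL=1818/10573, mR=510/10573; mL+mR=24/109 → advance +1; mR−mL=-12/97 → turn -1·90°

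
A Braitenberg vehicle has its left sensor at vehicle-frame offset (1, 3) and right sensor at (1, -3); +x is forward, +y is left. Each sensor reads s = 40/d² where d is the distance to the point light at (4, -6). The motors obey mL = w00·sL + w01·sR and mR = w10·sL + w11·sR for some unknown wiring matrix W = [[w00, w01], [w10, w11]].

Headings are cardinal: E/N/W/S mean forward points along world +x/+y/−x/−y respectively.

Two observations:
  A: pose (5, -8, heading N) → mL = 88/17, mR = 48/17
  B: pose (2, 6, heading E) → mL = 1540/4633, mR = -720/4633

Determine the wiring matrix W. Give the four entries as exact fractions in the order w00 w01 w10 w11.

obs A: pose=(5,-8,N) → sL=8, sR=40/17, mL=88/17, mR=48/17
obs B: pose=(2,6,E) → sL=20/113, sR=20/41, mL=1540/4633, mR=-720/4633
sensor matrix S = [[8, 40/17], [20/113, 20/41]]; det S = 274560/78761
solve [mL_A; mL_B] = S·[w00; w01] and [mR_A; mR_B] = S·[w10; w11]:
  w00 = 1/2, w01 = 1/2, w10 = 1/2, w11 = -1/2

1/2 1/2 1/2 -1/2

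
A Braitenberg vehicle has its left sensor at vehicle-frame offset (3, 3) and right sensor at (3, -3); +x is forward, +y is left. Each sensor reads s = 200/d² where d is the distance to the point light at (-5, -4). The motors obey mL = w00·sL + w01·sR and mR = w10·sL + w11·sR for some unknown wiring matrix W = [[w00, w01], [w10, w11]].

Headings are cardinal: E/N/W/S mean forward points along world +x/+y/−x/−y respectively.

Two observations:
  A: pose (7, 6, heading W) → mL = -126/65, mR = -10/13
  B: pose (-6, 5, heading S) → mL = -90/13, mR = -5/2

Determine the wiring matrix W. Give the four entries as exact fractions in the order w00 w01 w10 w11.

obs A: pose=(7,6,W) → sL=20/13, sR=4/5, mL=-126/65, mR=-10/13
obs B: pose=(-6,5,S) → sL=5, sR=50/13, mL=-90/13, mR=-5/2
sensor matrix S = [[20/13, 4/5], [5, 50/13]]; det S = 324/169
solve [mL_A; mL_B] = S·[w00; w01] and [mR_A; mR_B] = S·[w10; w11]:
  w00 = -1, w01 = -1/2, w10 = -1/2, w11 = 0

-1 -1/2 -1/2 0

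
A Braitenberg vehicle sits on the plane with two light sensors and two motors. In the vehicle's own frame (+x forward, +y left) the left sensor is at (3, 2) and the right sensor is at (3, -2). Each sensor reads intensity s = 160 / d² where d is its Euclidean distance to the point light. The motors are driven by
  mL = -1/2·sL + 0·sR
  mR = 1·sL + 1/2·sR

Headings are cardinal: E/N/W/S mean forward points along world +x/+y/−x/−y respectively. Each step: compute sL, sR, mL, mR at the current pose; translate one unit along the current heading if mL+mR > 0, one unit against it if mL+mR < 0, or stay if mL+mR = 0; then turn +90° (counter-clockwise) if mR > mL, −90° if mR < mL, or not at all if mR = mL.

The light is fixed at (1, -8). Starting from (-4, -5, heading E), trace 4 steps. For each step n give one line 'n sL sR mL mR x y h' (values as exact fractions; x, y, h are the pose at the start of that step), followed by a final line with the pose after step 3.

0 160/29 32 -80/29 624/29 -4 -5 E
1 20/9 4 -10/9 38/9 -3 -5 N
2 160/53 32/17 -80/53 3568/901 -3 -4 W
3 16 16/5 -8 88/5 -4 -4 S
final -4 -5 E

n=0: pose=(-4,-5,E); sL=160/29, sR=32; mL=-80/29, mR=624/29; mL+mR=544/29 → advance +1; mR−mL=704/29 → turn +1·90°
n=1: pose=(-3,-5,N); sL=20/9, sR=4; mL=-10/9, mR=38/9; mL+mR=28/9 → advance +1; mR−mL=16/3 → turn +1·90°
n=2: pose=(-3,-4,W); sL=160/53, sR=32/17; mL=-80/53, mR=3568/901; mL+mR=2208/901 → advance +1; mR−mL=4928/901 → turn +1·90°
n=3: pose=(-4,-4,S); sL=16, sR=16/5; mL=-8, mR=88/5; mL+mR=48/5 → advance +1; mR−mL=128/5 → turn +1·90°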